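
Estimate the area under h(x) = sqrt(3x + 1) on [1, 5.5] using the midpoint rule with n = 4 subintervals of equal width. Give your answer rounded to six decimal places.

Δx = (5.5 − 1)/4 = 1.125.
Midpoints: 1.5625, 2.6875, 3.8125, 4.9375.
h(1.5625) ≈ 2.384848, h(2.6875) ≈ 3.010399, h(3.8125) ≈ 3.526684, h(4.9375) ≈ 3.976493.
Sum = Δx · [h(1.5625) + h(2.6875) + h(3.8125) + h(4.9375)].
Sum ≈ 14.510727.

14.510727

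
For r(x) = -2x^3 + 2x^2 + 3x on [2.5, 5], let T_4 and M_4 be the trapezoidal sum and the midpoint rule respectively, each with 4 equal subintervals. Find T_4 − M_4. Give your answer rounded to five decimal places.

-5.00488

T_4 ≈ -195.2636719.
M_4 ≈ -190.2587891.
T_4 − M_4 ≈ -5.00488.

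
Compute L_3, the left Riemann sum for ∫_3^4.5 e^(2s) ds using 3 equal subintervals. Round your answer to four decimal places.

Δs = (4.5 − 3)/3 = 0.5.
Left endpoints: 3, 3.5, 4.
f(3) ≈ 403.4288, f(3.5) ≈ 1096.6332, f(4) ≈ 2980.9580.
Sum = Δs · [f(3) + f(3.5) + f(4)].
Sum ≈ 2240.5100.

2240.5100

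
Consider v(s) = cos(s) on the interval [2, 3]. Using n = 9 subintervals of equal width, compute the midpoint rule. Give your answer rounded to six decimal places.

Δs = (3 − 2)/9 = 1/9.
Midpoints: 37/18, 13/6, 41/18, 43/18, 2.5, 47/18, 49/18, 17/6, 53/18.
v(37/18) ≈ -0.465995, v(13/6) ≈ -0.561229, v(41/18) ≈ -0.649542, v(43/18) ≈ -0.729843, v(2.5) ≈ -0.801144, v(47/18) ≈ -0.862564, v(49/18) ≈ -0.913345, v(17/6) ≈ -0.952863, v(53/18) ≈ -0.980629.
Sum = Δs · [v(37/18) + v(13/6) + v(41/18) + ...].
Sum ≈ -0.768573.

-0.768573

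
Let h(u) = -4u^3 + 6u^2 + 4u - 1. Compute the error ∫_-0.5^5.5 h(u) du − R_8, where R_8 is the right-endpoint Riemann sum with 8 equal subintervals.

186.75

Exact integral: ∫_-0.5^5.5 h(u) du = -528.
R_8 = -714.75.
Error = -528 − (-714.75) = 186.75.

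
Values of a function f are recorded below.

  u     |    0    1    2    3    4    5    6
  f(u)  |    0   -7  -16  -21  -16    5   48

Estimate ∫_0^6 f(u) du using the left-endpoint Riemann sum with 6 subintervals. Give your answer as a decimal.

Δu = 1.
Sum = 1·[0 + (-7) + (-16) + (-21) + (-16) + 5] = -55.

-55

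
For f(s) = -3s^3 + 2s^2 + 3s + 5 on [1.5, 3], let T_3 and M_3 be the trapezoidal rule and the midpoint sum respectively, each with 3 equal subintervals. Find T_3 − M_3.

T_3 = -24.71875.
M_3 = -23.0078125.
T_3 − M_3 = -1.7109375.

-1.7109375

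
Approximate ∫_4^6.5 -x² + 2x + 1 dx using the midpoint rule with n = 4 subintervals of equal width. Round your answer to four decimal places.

Δx = (6.5 − 4)/4 = 0.625.
Midpoints: 4.3125, 4.9375, 5.5625, 6.1875.
f(4.3125) = -8.97265625, f(4.9375) = -13.50390625, f(5.5625) = -18.81640625, f(6.1875) = -24.91015625.
Sum = Δx · [f(4.3125) + f(4.9375) + f(5.5625) + f(6.1875)].
Sum ≈ -41.3770.

-41.3770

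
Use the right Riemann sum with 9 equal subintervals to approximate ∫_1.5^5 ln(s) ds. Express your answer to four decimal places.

Δs = (5 − 1.5)/9 = 7/18.
Right endpoints: 17/9, 41/18, 8/3, 55/18, 31/9, 23/6, 38/9, 83/18, 5.
f(17/9) ≈ 0.6360, f(41/18) ≈ 0.8232, f(8/3) ≈ 0.9808, f(55/18) ≈ 1.1170, f(31/9) ≈ 1.2368, f(23/6) ≈ 1.3437, f(38/9) ≈ 1.4404, f(83/18) ≈ 1.5285, f(5) ≈ 1.6094.
Sum = Δs · [f(17/9) + f(41/18) + f(8/3) + ...].
Sum ≈ 4.1672.

4.1672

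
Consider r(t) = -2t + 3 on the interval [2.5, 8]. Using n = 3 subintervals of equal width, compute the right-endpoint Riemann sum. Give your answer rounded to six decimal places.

-51.333333

Δt = (8 − 2.5)/3 = 11/6.
Right endpoints: 13/3, 37/6, 8.
r(13/3) = -17/3, r(37/6) = -28/3, r(8) = -13.
Sum = Δt · [r(13/3) + r(37/6) + r(8)].
Sum ≈ -51.333333.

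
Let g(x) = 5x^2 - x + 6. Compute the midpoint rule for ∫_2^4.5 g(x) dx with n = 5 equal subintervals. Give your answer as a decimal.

145.15625

Δx = (4.5 − 2)/5 = 0.5.
Midpoints: 2.25, 2.75, 3.25, 3.75, 4.25.
g(2.25) = 29.0625, g(2.75) = 41.0625, g(3.25) = 55.5625, g(3.75) = 72.5625, g(4.25) = 92.0625.
Sum = Δx · [g(2.25) + g(2.75) + g(3.25) + g(3.75) + g(4.25)].
Sum = 145.15625.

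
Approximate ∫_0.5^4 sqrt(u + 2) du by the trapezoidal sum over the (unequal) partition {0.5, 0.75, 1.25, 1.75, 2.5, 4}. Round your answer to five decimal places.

Subinterval widths: 0.25, 0.5, 0.5, 0.75, 1.5.
f(0.5) ≈ 1.58114, f(0.75) ≈ 1.65831, f(1.25) ≈ 1.80278, f(1.75) ≈ 1.93649, f(2.5) ≈ 2.12132, f(4) ≈ 2.44949.
On each subinterval the trapezoid contributes (Δu_i/2)·[f(u_{i-1}) + f(u_i)].
Sum ≈ 7.15481.

7.15481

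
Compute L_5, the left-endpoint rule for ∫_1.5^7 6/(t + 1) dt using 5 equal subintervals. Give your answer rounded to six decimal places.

7.972041

Δt = (7 − 1.5)/5 = 1.1.
Left endpoints: 1.5, 2.6, 3.7, 4.8, 5.9.
f(1.5) = 2.4, f(2.6) = 5/3, f(3.7) = 60/47, f(4.8) = 30/29, f(5.9) = 20/23.
Sum = Δt · [f(1.5) + f(2.6) + f(3.7) + f(4.8) + f(5.9)].
Sum ≈ 7.972041.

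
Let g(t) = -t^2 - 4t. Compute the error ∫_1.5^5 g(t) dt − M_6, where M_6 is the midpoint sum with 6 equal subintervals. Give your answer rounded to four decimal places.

Exact integral: ∫_1.5^5 g(t) dt ≈ -86.041667.
M_6 ≈ -85.942419.
Error ≈ -86.041667 − (-85.942419) ≈ -0.0992.

-0.0992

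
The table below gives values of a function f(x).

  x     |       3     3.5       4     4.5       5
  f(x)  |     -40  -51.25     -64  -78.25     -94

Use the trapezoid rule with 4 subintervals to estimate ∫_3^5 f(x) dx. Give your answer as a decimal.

Δx = 0.5.
T_4 = (0.5/2)·[(-40) + 2·(-51.25) + 2·(-64) + 2·(-78.25) + (-94)] = -130.25.

-130.25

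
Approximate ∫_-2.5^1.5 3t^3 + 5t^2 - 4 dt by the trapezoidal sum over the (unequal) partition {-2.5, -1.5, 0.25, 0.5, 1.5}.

Subinterval widths: 1, 1.75, 0.25, 1.
f(-2.5) = -19.625, f(-1.5) = -2.875, f(0.25) = -3.640625, f(0.5) = -2.375, f(1.5) = 17.375.
On each subinterval the trapezoid contributes (Δt_i/2)·[f(t_{i-1}) + f(t_i)].
Sum = -10.203125.

-10.203125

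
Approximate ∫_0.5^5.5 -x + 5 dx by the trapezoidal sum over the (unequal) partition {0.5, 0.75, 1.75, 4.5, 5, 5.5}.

10

Subinterval widths: 0.25, 1, 2.75, 0.5, 0.5.
f(0.5) = 4.5, f(0.75) = 4.25, f(1.75) = 3.25, f(4.5) = 0.5, f(5) = 0, f(5.5) = -0.5.
On each subinterval the trapezoid contributes (Δx_i/2)·[f(x_{i-1}) + f(x_i)].
Sum = 10.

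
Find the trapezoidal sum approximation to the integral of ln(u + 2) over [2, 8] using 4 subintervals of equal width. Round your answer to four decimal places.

Δu = (8 − 2)/4 = 1.5.
f(2) ≈ 1.3863, f(3.5) ≈ 1.7047, f(5) ≈ 1.9459, f(6.5) ≈ 2.1401, f(8) ≈ 2.3026.
T_4 = (Δu/2)·[f(u_0) + 2f(u_1) + 2f(u_2) + 2f(u_3) + f(u_4)].
Sum ≈ 11.4527.

11.4527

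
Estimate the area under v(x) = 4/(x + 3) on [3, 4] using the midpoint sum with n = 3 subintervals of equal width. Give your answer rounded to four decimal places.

Δx = (4 − 3)/3 = 1/3.
Midpoints: 19/6, 3.5, 23/6.
v(19/6) = 24/37, v(3.5) = 8/13, v(23/6) = 24/41.
Sum = Δx · [v(19/6) + v(3.5) + v(23/6)].
Sum ≈ 0.6165.

0.6165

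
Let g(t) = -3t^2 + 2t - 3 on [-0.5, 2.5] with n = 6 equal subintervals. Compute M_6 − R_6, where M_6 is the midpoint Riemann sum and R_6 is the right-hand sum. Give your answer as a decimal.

M_6 = -18.5625.
R_6 = -22.125.
M_6 − R_6 = 3.5625.

3.5625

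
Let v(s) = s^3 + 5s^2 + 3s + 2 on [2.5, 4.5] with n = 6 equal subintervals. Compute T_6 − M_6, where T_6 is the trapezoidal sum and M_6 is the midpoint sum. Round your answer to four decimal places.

0.8611

T_6 ≈ 244.157407.
M_6 ≈ 243.296296.
T_6 − M_6 ≈ 0.8611.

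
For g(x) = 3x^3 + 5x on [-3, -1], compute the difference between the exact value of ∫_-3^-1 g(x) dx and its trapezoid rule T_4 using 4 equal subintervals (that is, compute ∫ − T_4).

Exact integral: ∫_-3^-1 g(x) dx = -80.
T_4 = -81.5.
Error = -80 − (-81.5) = 1.5.

1.5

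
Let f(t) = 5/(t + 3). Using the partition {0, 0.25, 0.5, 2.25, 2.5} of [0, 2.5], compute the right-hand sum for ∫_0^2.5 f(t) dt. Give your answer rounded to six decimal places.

2.635698

Subinterval widths: 0.25, 0.25, 1.75, 0.25.
Right endpoints: 0.25, 0.5, 2.25, 2.5.
f(0.25) = 20/13, f(0.5) = 10/7, f(2.25) = 20/21, f(2.5) = 10/11.
Sum = Σ Δt_i · f(t_i).
Sum ≈ 2.635698.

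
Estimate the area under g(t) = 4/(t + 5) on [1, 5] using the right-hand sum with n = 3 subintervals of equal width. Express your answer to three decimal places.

1.876

Δt = (5 − 1)/3 = 4/3.
Right endpoints: 7/3, 11/3, 5.
g(7/3) = 6/11, g(11/3) = 6/13, g(5) = 0.4.
Sum = Δt · [g(7/3) + g(11/3) + g(5)].
Sum ≈ 1.876.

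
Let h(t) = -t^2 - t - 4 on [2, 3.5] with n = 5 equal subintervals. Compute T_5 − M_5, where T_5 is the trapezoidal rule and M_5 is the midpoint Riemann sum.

T_5 = -21.7725.
M_5 = -21.73875.
T_5 − M_5 = -0.03375.

-0.03375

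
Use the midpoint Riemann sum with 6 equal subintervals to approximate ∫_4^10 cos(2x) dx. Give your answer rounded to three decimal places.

-0.045

Δx = (10 − 4)/6 = 1.
Midpoints: 4.5, 5.5, 6.5, 7.5, 8.5, 9.5.
f(4.5) ≈ -0.911, f(5.5) ≈ 0.004, f(6.5) ≈ 0.907, f(7.5) ≈ -0.760, f(8.5) ≈ -0.275, f(9.5) ≈ 0.989.
Sum = Δx · [f(4.5) + f(5.5) + f(6.5) + ...].
Sum ≈ -0.045.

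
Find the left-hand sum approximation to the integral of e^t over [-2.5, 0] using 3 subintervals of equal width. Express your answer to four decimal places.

0.5880

Δt = (0 − (-2.5))/3 = 5/6.
Left endpoints: -2.5, -5/3, -5/6.
f(-2.5) ≈ 0.0821, f(-5/3) ≈ 0.1889, f(-5/6) ≈ 0.4346.
Sum = Δt · [f(-2.5) + f(-5/3) + f(-5/6)].
Sum ≈ 0.5880.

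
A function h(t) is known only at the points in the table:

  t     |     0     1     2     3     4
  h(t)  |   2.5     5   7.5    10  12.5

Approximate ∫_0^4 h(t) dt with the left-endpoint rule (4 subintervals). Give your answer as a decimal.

Δt = 1.
Sum = 1·[2.5 + 5 + 7.5 + 10] = 25.

25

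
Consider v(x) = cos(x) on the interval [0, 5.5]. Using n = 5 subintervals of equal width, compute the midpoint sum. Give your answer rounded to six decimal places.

-0.742408

Δx = (5.5 − 0)/5 = 1.1.
Midpoints: 0.55, 1.65, 2.75, 3.85, 4.95.
v(0.55) ≈ 0.852525, v(1.65) ≈ -0.079121, v(2.75) ≈ -0.924302, v(3.85) ≈ -0.759399, v(4.95) ≈ 0.235381.
Sum = Δx · [v(0.55) + v(1.65) + v(2.75) + v(3.85) + v(4.95)].
Sum ≈ -0.742408.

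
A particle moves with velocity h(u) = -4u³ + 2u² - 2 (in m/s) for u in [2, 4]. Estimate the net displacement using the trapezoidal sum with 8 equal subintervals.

Δu = (4 − 2)/8 = 0.25.
h(2) = -26, h(2.25) = -37.4375, h(2.5) = -52, h(2.75) = -70.0625, h(3) = -92, h(3.25) = -118.1875, h(3.5) = -149, h(3.75) = -184.8125, h(4) = -226.
T_8 = (Δu/2)·[h(u_0) + 2h(u_1) + ... + 2h(u_{7}) + h(u_8)].
Sum = -207.375.

-207.375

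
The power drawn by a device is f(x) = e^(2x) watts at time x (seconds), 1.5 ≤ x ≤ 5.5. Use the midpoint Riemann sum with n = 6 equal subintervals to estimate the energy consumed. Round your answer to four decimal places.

Δx = (5.5 − 1.5)/6 = 2/3.
Midpoints: 11/6, 2.5, 19/6, 23/6, 4.5, 31/6.
f(11/6) ≈ 39.1213, f(2.5) ≈ 148.4132, f(19/6) ≈ 563.0302, f(23/6) ≈ 2135.9497, f(4.5) ≈ 8103.0839, f(31/6) ≈ 30740.4093.
Sum = Δx · [f(11/6) + f(2.5) + f(19/6) + ...].
Sum ≈ 27820.0051.

27820.0051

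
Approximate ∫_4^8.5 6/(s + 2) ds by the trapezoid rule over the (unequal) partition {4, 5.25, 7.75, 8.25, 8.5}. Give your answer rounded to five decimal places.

3.39074

Subinterval widths: 1.25, 2.5, 0.5, 0.25.
f(4) = 1, f(5.25) = 24/29, f(7.75) = 8/13, f(8.25) = 24/41, f(8.5) = 4/7.
On each subinterval the trapezoid contributes (Δs_i/2)·[f(s_{i-1}) + f(s_i)].
Sum ≈ 3.39074.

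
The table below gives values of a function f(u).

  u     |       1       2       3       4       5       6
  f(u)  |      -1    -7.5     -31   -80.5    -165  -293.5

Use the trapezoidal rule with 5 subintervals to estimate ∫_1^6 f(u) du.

-431.25

Δu = 1.
T_5 = (1/2)·[(-1) + 2·(-7.5) + 2·(-31) + 2·(-80.5) + 2·(-165) + (-293.5)] = -431.25.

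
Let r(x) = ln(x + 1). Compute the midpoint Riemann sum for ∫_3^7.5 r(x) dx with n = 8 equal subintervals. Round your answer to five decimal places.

Δx = (7.5 − 3)/8 = 0.5625.
Midpoints: 3.28125, 3.84375, 4.40625, 4.96875, 5.53125, 6.09375, 6.65625, 7.21875.
r(3.28125) ≈ 1.45425, r(3.84375) ≈ 1.57769, r(4.40625) ≈ 1.68756, r(4.96875) ≈ 1.78654, r(5.53125) ≈ 1.87660, r(6.09375) ≈ 1.95921, r(6.65625) ≈ 2.03552, r(7.21875) ≈ 2.10642.
Sum = Δx · [r(3.28125) + r(3.84375) + r(4.40625) + ...].
Sum ≈ 8.14713.

8.14713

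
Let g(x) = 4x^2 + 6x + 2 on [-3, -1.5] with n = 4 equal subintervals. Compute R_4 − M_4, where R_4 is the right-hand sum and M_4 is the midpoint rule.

R_4 = 11.015625.
M_4 = 14.1796875.
R_4 − M_4 = -3.1640625.

-3.1640625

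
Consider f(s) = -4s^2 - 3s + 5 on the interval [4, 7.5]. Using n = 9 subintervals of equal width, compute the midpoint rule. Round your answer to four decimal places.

Δs = (7.5 − 4)/9 = 7/18.
Midpoints: 151/36, 55/12, 179/36, 193/36, 5.75, 221/36, 235/36, 83/12, 263/36.
f(151/36) = -12629/162, f(55/12) = -835/9, f(179/36) = -17627/162, f(193/36) = -10210/81, f(5.75) = -144.5, f(221/36) = -13297/81, f(235/36) = -29975/162, f(83/12) = -1864/9, f(263/36) = -37325/162.
Sum = Δs · [f(151/36) + f(55/12) + f(179/36) + ...].
Sum ≈ -519.8652.

-519.8652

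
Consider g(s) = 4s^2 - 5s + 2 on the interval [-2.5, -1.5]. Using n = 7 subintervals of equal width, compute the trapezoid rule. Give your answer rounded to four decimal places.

28.3469

Δs = (-1.5 − (-2.5))/7 = 1/7.
g(-2.5) = 39.5, g(-33/14) = 3529/98, g(-31/14) = 3203/98, g(-29/14) = 2893/98, g(-27/14) = 2599/98, g(-25/14) = 2321/98, g(-23/14) = 2059/98, g(-1.5) = 18.5.
T_7 = (Δs/2)·[g(s_0) + 2g(s_1) + ... + 2g(s_{6}) + g(s_7)].
Sum ≈ 28.3469.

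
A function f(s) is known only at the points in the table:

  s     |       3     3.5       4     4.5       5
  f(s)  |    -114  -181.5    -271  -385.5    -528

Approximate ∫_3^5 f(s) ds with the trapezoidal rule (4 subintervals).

Δs = 0.5.
T_4 = (0.5/2)·[(-114) + 2·(-181.5) + 2·(-271) + 2·(-385.5) + (-528)] = -579.5.

-579.5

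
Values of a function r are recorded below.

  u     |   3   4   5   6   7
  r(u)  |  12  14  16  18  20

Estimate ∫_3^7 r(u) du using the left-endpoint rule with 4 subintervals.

60

Δu = 1.
Sum = 1·[12 + 14 + 16 + 18] = 60.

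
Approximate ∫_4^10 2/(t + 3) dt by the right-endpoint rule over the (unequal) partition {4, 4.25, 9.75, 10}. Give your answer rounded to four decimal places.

Subinterval widths: 0.25, 5.5, 0.25.
Right endpoints: 4.25, 9.75, 10.
f(4.25) = 8/29, f(9.75) = 8/51, f(10) = 2/13.
Sum = Σ Δt_i · f(t_i).
Sum ≈ 0.9702.

0.9702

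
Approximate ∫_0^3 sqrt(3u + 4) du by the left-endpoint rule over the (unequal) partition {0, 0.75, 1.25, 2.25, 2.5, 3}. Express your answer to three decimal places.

Subinterval widths: 0.75, 0.5, 1, 0.25, 0.5.
Left endpoints: 0, 0.75, 1.25, 2.25, 2.5.
f(0) ≈ 2.000, f(0.75) ≈ 2.500, f(1.25) ≈ 2.784, f(2.25) ≈ 3.279, f(2.5) ≈ 3.391.
Sum = Σ Δu_i · f(u_i).
Sum ≈ 8.049.

8.049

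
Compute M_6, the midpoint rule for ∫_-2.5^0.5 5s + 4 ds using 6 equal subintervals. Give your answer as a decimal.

Δs = (0.5 − (-2.5))/6 = 0.5.
Midpoints: -2.25, -1.75, -1.25, -0.75, -0.25, 0.25.
f(-2.25) = -7.25, f(-1.75) = -4.75, f(-1.25) = -2.25, f(-0.75) = 0.25, f(-0.25) = 2.75, f(0.25) = 5.25.
Sum = Δs · [f(-2.25) + f(-1.75) + f(-1.25) + ...].
Sum = -3.

-3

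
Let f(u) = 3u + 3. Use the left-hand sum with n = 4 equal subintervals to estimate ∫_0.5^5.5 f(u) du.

Δu = (5.5 − 0.5)/4 = 1.25.
Left endpoints: 0.5, 1.75, 3, 4.25.
f(0.5) = 4.5, f(1.75) = 8.25, f(3) = 12, f(4.25) = 15.75.
Sum = Δu · [f(0.5) + f(1.75) + f(3) + f(4.25)].
Sum = 50.625.

50.625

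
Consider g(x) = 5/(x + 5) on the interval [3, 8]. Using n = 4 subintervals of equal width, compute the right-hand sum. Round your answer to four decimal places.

2.2836

Δx = (8 − 3)/4 = 1.25.
Right endpoints: 4.25, 5.5, 6.75, 8.
g(4.25) = 20/37, g(5.5) = 10/21, g(6.75) = 20/47, g(8) = 5/13.
Sum = Δx · [g(4.25) + g(5.5) + g(6.75) + g(8)].
Sum ≈ 2.2836.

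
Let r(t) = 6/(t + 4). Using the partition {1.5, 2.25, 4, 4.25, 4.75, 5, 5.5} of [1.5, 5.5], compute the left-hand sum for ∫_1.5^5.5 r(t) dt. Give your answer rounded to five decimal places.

Subinterval widths: 0.75, 1.75, 0.25, 0.5, 0.25, 0.5.
Left endpoints: 1.5, 2.25, 4, 4.25, 4.75, 5.
r(1.5) = 12/11, r(2.25) = 0.96, r(4) = 0.75, r(4.25) = 8/11, r(4.75) = 24/35, r(5) = 2/3.
Sum = Σ Δt_i · r(t_i).
Sum ≈ 3.55408.

3.55408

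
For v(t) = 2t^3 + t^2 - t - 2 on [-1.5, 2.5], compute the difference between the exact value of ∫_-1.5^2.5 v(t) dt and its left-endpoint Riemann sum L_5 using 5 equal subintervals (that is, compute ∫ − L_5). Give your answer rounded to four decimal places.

13.4933

Exact integral: ∫_-1.5^2.5 v(t) dt ≈ 13.333333.
L_5 = -0.16.
Error ≈ 13.333333 − (-0.16) ≈ 13.4933.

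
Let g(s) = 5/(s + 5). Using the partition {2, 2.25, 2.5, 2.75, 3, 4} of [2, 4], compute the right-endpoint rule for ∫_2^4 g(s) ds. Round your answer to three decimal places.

1.212

Subinterval widths: 0.25, 0.25, 0.25, 0.25, 1.
Right endpoints: 2.25, 2.5, 2.75, 3, 4.
g(2.25) = 20/29, g(2.5) = 2/3, g(2.75) = 20/31, g(3) = 0.625, g(4) = 5/9.
Sum = Σ Δs_i · g(s_i).
Sum ≈ 1.212.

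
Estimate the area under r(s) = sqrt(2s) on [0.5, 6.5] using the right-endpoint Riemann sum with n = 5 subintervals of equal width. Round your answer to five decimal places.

Δs = (6.5 − 0.5)/5 = 1.2.
Right endpoints: 1.7, 2.9, 4.1, 5.3, 6.5.
r(1.7) ≈ 1.84391, r(2.9) ≈ 2.40832, r(4.1) ≈ 2.86356, r(5.3) ≈ 3.25576, r(6.5) ≈ 3.60555.
Sum = Δs · [r(1.7) + r(2.9) + r(4.1) + r(5.3) + r(6.5)].
Sum ≈ 16.77253.

16.77253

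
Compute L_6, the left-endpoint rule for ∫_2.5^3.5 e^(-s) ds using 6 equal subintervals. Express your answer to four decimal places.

0.0563

Δs = (3.5 − 2.5)/6 = 1/6.
Left endpoints: 2.5, 8/3, 17/6, 3, 19/6, 10/3.
f(2.5) ≈ 0.0821, f(8/3) ≈ 0.0695, f(17/6) ≈ 0.0588, f(3) ≈ 0.0498, f(19/6) ≈ 0.0421, f(10/3) ≈ 0.0357.
Sum = Δs · [f(2.5) + f(8/3) + f(17/6) + ...].
Sum ≈ 0.0563.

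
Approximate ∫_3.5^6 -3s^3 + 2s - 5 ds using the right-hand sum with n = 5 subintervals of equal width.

-981.25

Δs = (6 − 3.5)/5 = 0.5.
Right endpoints: 4, 4.5, 5, 5.5, 6.
f(4) = -189, f(4.5) = -269.375, f(5) = -370, f(5.5) = -493.125, f(6) = -641.
Sum = Δs · [f(4) + f(4.5) + f(5) + f(5.5) + f(6)].
Sum = -981.25.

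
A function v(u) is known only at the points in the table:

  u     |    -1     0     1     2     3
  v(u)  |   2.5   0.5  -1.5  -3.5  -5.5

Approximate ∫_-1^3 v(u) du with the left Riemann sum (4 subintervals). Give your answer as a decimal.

Δu = 1.
Sum = 1·[2.5 + 0.5 + (-1.5) + (-3.5)] = -2.

-2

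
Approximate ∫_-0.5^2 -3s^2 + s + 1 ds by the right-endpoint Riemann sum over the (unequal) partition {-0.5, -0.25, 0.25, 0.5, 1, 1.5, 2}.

-6.265625

Subinterval widths: 0.25, 0.5, 0.25, 0.5, 0.5, 0.5.
Right endpoints: -0.25, 0.25, 0.5, 1, 1.5, 2.
f(-0.25) = 0.5625, f(0.25) = 1.0625, f(0.5) = 0.75, f(1) = -1, f(1.5) = -4.25, f(2) = -9.
Sum = Σ Δs_i · f(s_i).
Sum = -6.265625.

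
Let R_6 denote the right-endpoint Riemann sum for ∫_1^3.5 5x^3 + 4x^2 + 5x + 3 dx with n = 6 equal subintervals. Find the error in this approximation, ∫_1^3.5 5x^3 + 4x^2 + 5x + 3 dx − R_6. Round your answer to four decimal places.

-58.3297

Exact integral: ∫_1^3.5 f(x) dx ≈ 277.786458.
R_6 ≈ 336.116175.
Error ≈ 277.786458 − 336.116175 ≈ -58.3297.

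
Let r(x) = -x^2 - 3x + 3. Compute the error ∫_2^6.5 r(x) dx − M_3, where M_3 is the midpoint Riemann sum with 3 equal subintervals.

-0.84375

Exact integral: ∫_2^6.5 r(x) dx = -132.75.
M_3 = -131.90625.
Error = -132.75 − (-131.90625) = -0.84375.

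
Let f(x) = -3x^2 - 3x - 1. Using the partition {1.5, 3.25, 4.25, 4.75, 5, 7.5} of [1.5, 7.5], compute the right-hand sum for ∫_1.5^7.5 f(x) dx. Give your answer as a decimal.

Subinterval widths: 1.75, 1, 0.5, 0.25, 2.5.
Right endpoints: 3.25, 4.25, 4.75, 5, 7.5.
f(3.25) = -42.4375, f(4.25) = -67.9375, f(4.75) = -82.9375, f(5) = -91, f(7.5) = -192.25.
Sum = Σ Δx_i · f(x_i).
Sum = -687.046875.

-687.046875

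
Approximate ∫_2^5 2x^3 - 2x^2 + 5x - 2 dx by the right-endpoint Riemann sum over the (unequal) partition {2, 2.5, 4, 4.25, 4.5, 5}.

Subinterval widths: 0.5, 1.5, 0.25, 0.25, 0.5.
Right endpoints: 2.5, 4, 4.25, 4.5, 5.
f(2.5) = 29.25, f(4) = 114, f(4.25) = 136.65625, f(4.5) = 162.25, f(5) = 223.
Sum = Σ Δx_i · f(x_i).
Sum = 371.8515625.

371.8515625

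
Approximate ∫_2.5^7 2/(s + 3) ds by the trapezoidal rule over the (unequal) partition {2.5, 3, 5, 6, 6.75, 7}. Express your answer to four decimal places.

1.2046

Subinterval widths: 0.5, 2, 1, 0.75, 0.25.
f(2.5) = 4/11, f(3) = 1/3, f(5) = 0.25, f(6) = 2/9, f(6.75) = 8/39, f(7) = 0.2.
On each subinterval the trapezoid contributes (Δs_i/2)·[f(s_{i-1}) + f(s_i)].
Sum ≈ 1.2046.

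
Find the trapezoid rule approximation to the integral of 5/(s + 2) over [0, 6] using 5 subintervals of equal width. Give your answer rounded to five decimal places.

Δs = (6 − 0)/5 = 1.2.
f(0) = 2.5, f(1.2) = 1.5625, f(2.4) = 25/22, f(3.6) = 25/28, f(4.8) = 25/34, f(6) = 0.625.
T_5 = (Δs/2)·[f(s_0) + 2f(s_1) + ... + 2f(s_{4}) + f(s_5)].
Sum ≈ 7.06742.

7.06742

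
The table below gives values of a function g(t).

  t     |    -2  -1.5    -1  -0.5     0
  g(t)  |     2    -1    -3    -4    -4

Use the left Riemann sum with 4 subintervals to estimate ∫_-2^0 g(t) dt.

Δt = 0.5.
Sum = 0.5·[2 + (-1) + (-3) + (-4)] = -3.

-3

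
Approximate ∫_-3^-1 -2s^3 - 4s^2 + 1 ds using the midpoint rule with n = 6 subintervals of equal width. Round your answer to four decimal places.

Δs = (-1 − (-3))/6 = 1/3.
Midpoints: -17/6, -2.5, -13/6, -11/6, -1.5, -7/6.
f(-17/6) = 1553/108, f(-2.5) = 7.25, f(-13/6) = 277/108, f(-11/6) = -13/108, f(-1.5) = -1.25, f(-7/6) = -137/108.
Sum = Δs · [f(-17/6) + f(-2.5) + f(-13/6) + ...].
Sum ≈ 7.1852.

7.1852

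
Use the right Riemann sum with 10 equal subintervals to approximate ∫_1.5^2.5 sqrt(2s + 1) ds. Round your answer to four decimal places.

Δs = (2.5 − 1.5)/10 = 0.1.
Right endpoints: 1.6, 1.7, 1.8, 1.9, 2, 2.1, 2.2, 2.3, 2.4, 2.5.
f(1.6) ≈ 2.0494, f(1.7) ≈ 2.0976, f(1.8) ≈ 2.1448, f(1.9) ≈ 2.1909, f(2) ≈ 2.2361, f(2.1) ≈ 2.2804, f(2.2) ≈ 2.3238, f(2.3) ≈ 2.3664, f(2.4) ≈ 2.4083, f(2.5) ≈ 2.4495.
Sum = Δs · [f(1.6) + f(1.7) + f(1.8) + ...].
Sum ≈ 2.2547.

2.2547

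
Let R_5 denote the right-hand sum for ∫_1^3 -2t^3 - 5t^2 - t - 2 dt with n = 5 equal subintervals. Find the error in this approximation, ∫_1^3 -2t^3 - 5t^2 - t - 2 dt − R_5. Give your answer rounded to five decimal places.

Exact integral: ∫_1^3 f(t) dt ≈ -91.3333333.
R_5 = -111.04.
Error ≈ -91.3333333 − (-111.04) ≈ 19.70667.

19.70667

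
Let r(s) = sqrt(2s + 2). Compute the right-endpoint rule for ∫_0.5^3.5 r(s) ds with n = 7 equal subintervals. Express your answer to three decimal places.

Δs = (3.5 − 0.5)/7 = 3/7.
Right endpoints: 13/14, 19/14, 25/14, 31/14, 37/14, 43/14, 3.5.
r(13/14) ≈ 1.964, r(19/14) ≈ 2.171, r(25/14) ≈ 2.360, r(31/14) ≈ 2.535, r(37/14) ≈ 2.699, r(43/14) ≈ 2.854, r(3.5) ≈ 3.000.
Sum = Δs · [r(13/14) + r(19/14) + r(25/14) + ...].
Sum ≈ 7.536.

7.536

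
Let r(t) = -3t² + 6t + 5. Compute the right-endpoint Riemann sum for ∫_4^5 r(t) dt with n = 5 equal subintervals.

-31.12

Δt = (5 − 4)/5 = 0.2.
Right endpoints: 4.2, 4.4, 4.6, 4.8, 5.
r(4.2) = -22.72, r(4.4) = -26.68, r(4.6) = -30.88, r(4.8) = -35.32, r(5) = -40.
Sum = Δt · [r(4.2) + r(4.4) + r(4.6) + r(4.8) + r(5)].
Sum = -31.12.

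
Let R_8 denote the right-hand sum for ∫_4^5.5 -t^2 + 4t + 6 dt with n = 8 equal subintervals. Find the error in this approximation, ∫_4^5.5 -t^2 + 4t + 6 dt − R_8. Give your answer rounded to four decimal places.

0.7822

Exact integral: ∫_4^5.5 f(t) dt = 3.375.
R_8 ≈ 2.592773.
Error ≈ 3.375 − 2.592773 ≈ 0.7822.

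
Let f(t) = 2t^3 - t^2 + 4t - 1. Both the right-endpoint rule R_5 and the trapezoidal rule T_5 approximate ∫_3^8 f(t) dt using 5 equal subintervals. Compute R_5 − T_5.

467.5

R_5 = 2445.
T_5 = 1977.5.
R_5 − T_5 = 467.5.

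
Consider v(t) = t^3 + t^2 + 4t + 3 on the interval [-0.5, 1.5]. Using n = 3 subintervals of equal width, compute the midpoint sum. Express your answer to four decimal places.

Δt = (1.5 − (-0.5))/3 = 2/3.
Midpoints: -1/6, 0.5, 7/6.
v(-1/6) = 509/216, v(0.5) = 5.375, v(7/6) = 2293/216.
Sum = Δt · [v(-1/6) + v(0.5) + v(7/6)].
Sum ≈ 12.2315.

12.2315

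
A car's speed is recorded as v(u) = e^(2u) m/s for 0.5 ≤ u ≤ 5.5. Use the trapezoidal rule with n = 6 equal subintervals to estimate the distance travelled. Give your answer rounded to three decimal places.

36564.302

Δu = (5.5 − 0.5)/6 = 5/6.
v(0.5) ≈ 2.718, v(4/3) ≈ 14.392, v(13/6) ≈ 76.198, v(3) ≈ 403.429, v(23/6) ≈ 2135.950, v(14/3) ≈ 11308.765, v(5.5) ≈ 59874.142.
T_6 = (Δu/2)·[v(u_0) + 2v(u_1) + ... + 2v(u_{5}) + v(u_6)].
Sum ≈ 36564.302.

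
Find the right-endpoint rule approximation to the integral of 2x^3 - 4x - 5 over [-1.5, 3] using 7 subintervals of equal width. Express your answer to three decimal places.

17.105

Δx = (3 − (-1.5))/7 = 9/14.
Right endpoints: -6/7, -3/14, 3/7, 15/14, 12/7, 33/14, 3.
f(-6/7) = -971/343, f(-3/14) = -5711/1372, f(3/7) = -2249/343, f(15/14) = -9365/1372, f(12/7) = -611/343, f(33/14) = 16141/1372, f(3) = 37.
Sum = Δx · [f(-6/7) + f(-3/14) + f(3/7) + ...].
Sum ≈ 17.105.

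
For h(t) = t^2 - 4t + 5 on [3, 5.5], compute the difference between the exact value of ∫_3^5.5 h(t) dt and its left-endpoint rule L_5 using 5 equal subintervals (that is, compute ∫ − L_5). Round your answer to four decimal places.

2.7083

Exact integral: ∫_3^5.5 h(t) dt ≈ 16.458333.
L_5 = 13.75.
Error ≈ 16.458333 − 13.75 ≈ 2.7083.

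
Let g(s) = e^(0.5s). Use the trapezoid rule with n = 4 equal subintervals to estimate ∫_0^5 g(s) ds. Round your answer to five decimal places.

23.08832

Δs = (5 − 0)/4 = 1.25.
g(0) ≈ 1.00000, g(1.25) ≈ 1.86825, g(2.5) ≈ 3.49034, g(3.75) ≈ 6.52082, g(5) ≈ 12.18249.
T_4 = (Δs/2)·[g(s_0) + 2g(s_1) + 2g(s_2) + 2g(s_3) + g(s_4)].
Sum ≈ 23.08832.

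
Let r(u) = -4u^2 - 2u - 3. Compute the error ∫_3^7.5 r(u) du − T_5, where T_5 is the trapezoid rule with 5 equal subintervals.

Exact integral: ∫_3^7.5 r(u) du = -587.25.
T_5 = -589.68.
Error = -587.25 − (-589.68) = 2.43.

2.43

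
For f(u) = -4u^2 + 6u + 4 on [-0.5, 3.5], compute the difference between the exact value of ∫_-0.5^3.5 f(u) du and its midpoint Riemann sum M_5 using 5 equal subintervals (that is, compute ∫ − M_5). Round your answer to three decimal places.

-0.853

Exact integral: ∫_-0.5^3.5 f(u) du ≈ -5.33333.
M_5 = -4.48.
Error ≈ -5.33333 − (-4.48) ≈ -0.853.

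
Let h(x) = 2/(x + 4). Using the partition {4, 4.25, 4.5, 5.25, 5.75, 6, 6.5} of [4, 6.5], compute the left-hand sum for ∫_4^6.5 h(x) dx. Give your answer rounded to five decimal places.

0.55897

Subinterval widths: 0.25, 0.25, 0.75, 0.5, 0.25, 0.5.
Left endpoints: 4, 4.25, 4.5, 5.25, 5.75, 6.
h(4) = 0.25, h(4.25) = 8/33, h(4.5) = 4/17, h(5.25) = 8/37, h(5.75) = 8/39, h(6) = 0.2.
Sum = Σ Δx_i · h(x_i).
Sum ≈ 0.55897.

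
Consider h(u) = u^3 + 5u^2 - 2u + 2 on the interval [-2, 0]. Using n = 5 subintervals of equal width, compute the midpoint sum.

Δu = (0 − (-2))/5 = 0.4.
Midpoints: -1.8, -1.4, -1, -0.6, -0.2.
h(-1.8) = 15.968, h(-1.4) = 11.856, h(-1) = 8, h(-0.6) = 4.784, h(-0.2) = 2.592.
Sum = Δu · [h(-1.8) + h(-1.4) + h(-1) + h(-0.6) + h(-0.2)].
Sum = 17.28.

17.28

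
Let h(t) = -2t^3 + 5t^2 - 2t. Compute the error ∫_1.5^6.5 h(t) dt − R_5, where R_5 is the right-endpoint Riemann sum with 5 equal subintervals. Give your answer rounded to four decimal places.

192.0833

Exact integral: ∫_1.5^6.5 h(t) dt ≈ -477.916667.
R_5 = -670.
Error ≈ -477.916667 − (-670) ≈ 192.0833.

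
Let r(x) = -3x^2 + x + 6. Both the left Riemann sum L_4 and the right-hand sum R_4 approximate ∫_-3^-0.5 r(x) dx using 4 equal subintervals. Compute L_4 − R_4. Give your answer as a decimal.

L_4 = -25.72265625.
R_4 = -7.75390625.
L_4 − R_4 = -17.96875.

-17.96875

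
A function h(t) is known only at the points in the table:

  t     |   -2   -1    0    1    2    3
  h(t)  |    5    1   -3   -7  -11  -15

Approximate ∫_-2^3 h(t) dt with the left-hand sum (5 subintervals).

-15

Δt = 1.
Sum = 1·[5 + 1 + (-3) + (-7) + (-11)] = -15.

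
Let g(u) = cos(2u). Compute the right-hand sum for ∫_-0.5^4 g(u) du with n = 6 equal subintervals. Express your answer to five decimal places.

0.47980

Δu = (4 − (-0.5))/6 = 0.75.
Right endpoints: 0.25, 1, 1.75, 2.5, 3.25, 4.
g(0.25) ≈ 0.87758, g(1) ≈ -0.41615, g(1.75) ≈ -0.93646, g(2.5) ≈ 0.28366, g(3.25) ≈ 0.97659, g(4) ≈ -0.14550.
Sum = Δu · [g(0.25) + g(1) + g(1.75) + ...].
Sum ≈ 0.47980.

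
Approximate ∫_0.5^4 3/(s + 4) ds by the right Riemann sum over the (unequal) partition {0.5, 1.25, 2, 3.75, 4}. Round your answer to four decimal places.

1.5747

Subinterval widths: 0.75, 0.75, 1.75, 0.25.
Right endpoints: 1.25, 2, 3.75, 4.
f(1.25) = 4/7, f(2) = 0.5, f(3.75) = 12/31, f(4) = 0.375.
Sum = Σ Δs_i · f(s_i).
Sum ≈ 1.5747.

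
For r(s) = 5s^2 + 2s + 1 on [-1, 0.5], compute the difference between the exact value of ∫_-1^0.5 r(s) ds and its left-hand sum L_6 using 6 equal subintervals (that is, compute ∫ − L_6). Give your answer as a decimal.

-0.171875

Exact integral: ∫_-1^0.5 r(s) ds = 2.625.
L_6 = 2.796875.
Error = 2.625 − 2.796875 = -0.171875.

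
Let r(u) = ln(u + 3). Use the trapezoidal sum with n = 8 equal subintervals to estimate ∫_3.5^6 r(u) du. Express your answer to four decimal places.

Δu = (6 − 3.5)/8 = 0.3125.
r(3.5) ≈ 1.8718, r(3.8125) ≈ 1.9188, r(4.125) ≈ 1.9636, r(4.4375) ≈ 2.0065, r(4.75) ≈ 2.0477, r(5.0625) ≈ 2.0872, r(5.375) ≈ 2.1253, r(5.6875) ≈ 2.1619, r(6) ≈ 2.1972.
T_8 = (Δu/2)·[r(u_0) + 2r(u_1) + ... + 2r(u_{7}) + r(u_8)].
Sum ≈ 5.1080.

5.1080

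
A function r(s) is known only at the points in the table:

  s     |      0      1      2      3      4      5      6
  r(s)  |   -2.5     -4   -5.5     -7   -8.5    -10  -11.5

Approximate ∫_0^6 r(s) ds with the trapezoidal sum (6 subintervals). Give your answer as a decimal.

Δs = 1.
T_6 = (1/2)·[(-2.5) + 2·(-4) + 2·(-5.5) + 2·(-7) + 2·(-8.5) + 2·(-10) + (-11.5)] = -42.

-42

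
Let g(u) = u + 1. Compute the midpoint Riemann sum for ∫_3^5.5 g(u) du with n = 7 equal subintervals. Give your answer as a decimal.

Δu = (5.5 − 3)/7 = 5/14.
Midpoints: 89/28, 99/28, 109/28, 4.25, 129/28, 139/28, 149/28.
g(89/28) = 117/28, g(99/28) = 127/28, g(109/28) = 137/28, g(4.25) = 5.25, g(129/28) = 157/28, g(139/28) = 167/28, g(149/28) = 177/28.
Sum = Δu · [g(89/28) + g(99/28) + g(109/28) + ...].
Sum = 13.125.

13.125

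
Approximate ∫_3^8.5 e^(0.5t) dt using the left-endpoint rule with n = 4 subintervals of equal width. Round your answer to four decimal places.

91.2604

Δt = (8.5 − 3)/4 = 1.375.
Left endpoints: 3, 4.375, 5.75, 7.125.
f(3) ≈ 4.4817, f(4.375) ≈ 8.9129, f(5.75) ≈ 17.7254, f(7.125) ≈ 35.2512.
Sum = Δt · [f(3) + f(4.375) + f(5.75) + f(7.125)].
Sum ≈ 91.2604.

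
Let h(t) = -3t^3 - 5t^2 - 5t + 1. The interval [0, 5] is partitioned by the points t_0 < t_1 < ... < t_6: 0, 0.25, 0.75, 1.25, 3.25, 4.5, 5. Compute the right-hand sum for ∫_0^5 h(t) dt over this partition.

Subinterval widths: 0.25, 0.5, 0.5, 2, 1.25, 0.5.
Right endpoints: 0.25, 0.75, 1.25, 3.25, 4.5, 5.
h(0.25) = -0.609375, h(0.75) = -6.828125, h(1.25) = -18.921875, h(3.25) = -171.046875, h(4.5) = -396.125, h(5) = -524.
Sum = Σ Δt_i · h(t_i).
Sum = -1112.27734375.

-1112.27734375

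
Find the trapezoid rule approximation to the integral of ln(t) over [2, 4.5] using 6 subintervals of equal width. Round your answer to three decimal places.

Δt = (4.5 − 2)/6 = 5/12.
f(2) ≈ 0.693, f(29/12) ≈ 0.882, f(17/6) ≈ 1.041, f(3.25) ≈ 1.179, f(11/3) ≈ 1.299, f(49/12) ≈ 1.407, f(4.5) ≈ 1.504.
T_6 = (Δt/2)·[f(t_0) + 2f(t_1) + ... + 2f(t_{5}) + f(t_6)].
Sum ≈ 2.878.

2.878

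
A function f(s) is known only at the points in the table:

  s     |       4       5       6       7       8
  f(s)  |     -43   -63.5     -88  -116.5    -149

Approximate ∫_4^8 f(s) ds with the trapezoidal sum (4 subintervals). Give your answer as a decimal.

-364

Δs = 1.
T_4 = (1/2)·[(-43) + 2·(-63.5) + 2·(-88) + 2·(-116.5) + (-149)] = -364.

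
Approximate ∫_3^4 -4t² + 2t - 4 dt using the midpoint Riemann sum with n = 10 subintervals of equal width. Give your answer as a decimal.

-46.33

Δt = (4 − 3)/10 = 0.1.
Midpoints: 3.05, 3.15, 3.25, 3.35, 3.45, 3.55, 3.65, 3.75, 3.85, 3.95.
f(3.05) = -35.11, f(3.15) = -37.39, f(3.25) = -39.75, f(3.35) = -42.19, f(3.45) = -44.71, f(3.55) = -47.31, f(3.65) = -49.99, f(3.75) = -52.75, f(3.85) = -55.59, f(3.95) = -58.51.
Sum = Δt · [f(3.05) + f(3.15) + f(3.25) + ...].
Sum = -46.33.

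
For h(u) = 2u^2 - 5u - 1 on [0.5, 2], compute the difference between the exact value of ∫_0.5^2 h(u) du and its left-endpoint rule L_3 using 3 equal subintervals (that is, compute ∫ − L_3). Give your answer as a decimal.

-0.125

Exact integral: ∫_0.5^2 h(u) du = -5.625.
L_3 = -5.5.
Error = -5.625 − (-5.5) = -0.125.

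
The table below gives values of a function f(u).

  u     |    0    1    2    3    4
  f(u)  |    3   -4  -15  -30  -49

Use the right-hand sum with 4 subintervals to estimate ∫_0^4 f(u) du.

-98

Δu = 1.
Sum = 1·[(-4) + (-15) + (-30) + (-49)] = -98.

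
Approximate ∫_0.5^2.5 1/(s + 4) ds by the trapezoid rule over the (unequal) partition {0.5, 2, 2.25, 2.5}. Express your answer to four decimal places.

0.3717

Subinterval widths: 1.5, 0.25, 0.25.
f(0.5) = 2/9, f(2) = 1/6, f(2.25) = 0.16, f(2.5) = 2/13.
On each subinterval the trapezoid contributes (Δs_i/2)·[f(s_{i-1}) + f(s_i)].
Sum ≈ 0.3717.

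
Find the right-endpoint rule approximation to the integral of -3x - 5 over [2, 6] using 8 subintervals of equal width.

Δx = (6 − 2)/8 = 0.5.
Right endpoints: 2.5, 3, 3.5, 4, 4.5, 5, 5.5, 6.
f(2.5) = -12.5, f(3) = -14, f(3.5) = -15.5, f(4) = -17, f(4.5) = -18.5, f(5) = -20, f(5.5) = -21.5, f(6) = -23.
Sum = Δx · [f(2.5) + f(3) + f(3.5) + ...].
Sum = -71.

-71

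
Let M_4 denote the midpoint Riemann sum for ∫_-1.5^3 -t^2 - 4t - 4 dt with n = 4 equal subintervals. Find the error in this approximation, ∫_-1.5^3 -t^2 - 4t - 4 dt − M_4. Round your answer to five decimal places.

-0.47461

Exact integral: ∫_-1.5^3 f(t) dt = -41.625.
M_4 ≈ -41.1503906.
Error ≈ -41.625 − (-41.1503906) ≈ -0.47461.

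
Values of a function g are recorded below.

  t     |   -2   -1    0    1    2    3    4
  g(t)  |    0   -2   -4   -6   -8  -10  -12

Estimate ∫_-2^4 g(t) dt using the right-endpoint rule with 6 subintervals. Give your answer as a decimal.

Δt = 1.
Sum = 1·[(-2) + (-4) + (-6) + (-8) + (-10) + (-12)] = -42.

-42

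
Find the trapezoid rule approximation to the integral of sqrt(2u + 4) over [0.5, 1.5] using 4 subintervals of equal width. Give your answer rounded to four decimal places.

2.4463

Δu = (1.5 − 0.5)/4 = 0.25.
f(0.5) ≈ 2.2361, f(0.75) ≈ 2.3452, f(1) ≈ 2.4495, f(1.25) ≈ 2.5495, f(1.5) ≈ 2.6458.
T_4 = (Δu/2)·[f(u_0) + 2f(u_1) + 2f(u_2) + 2f(u_3) + f(u_4)].
Sum ≈ 2.4463.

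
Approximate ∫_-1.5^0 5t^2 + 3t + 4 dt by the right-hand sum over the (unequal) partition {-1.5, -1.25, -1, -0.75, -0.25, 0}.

7.4375

Subinterval widths: 0.25, 0.25, 0.25, 0.5, 0.25.
Right endpoints: -1.25, -1, -0.75, -0.25, 0.
f(-1.25) = 8.0625, f(-1) = 6, f(-0.75) = 4.5625, f(-0.25) = 3.5625, f(0) = 4.
Sum = Σ Δt_i · f(t_i).
Sum = 7.4375.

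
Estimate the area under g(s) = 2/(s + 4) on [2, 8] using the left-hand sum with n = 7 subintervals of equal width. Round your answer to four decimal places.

Δs = (8 − 2)/7 = 6/7.
Left endpoints: 2, 20/7, 26/7, 32/7, 38/7, 44/7, 50/7.
g(2) = 1/3, g(20/7) = 7/24, g(26/7) = 7/27, g(32/7) = 7/30, g(38/7) = 7/33, g(44/7) = 7/36, g(50/7) = 7/39.
Sum = Δs · [g(2) + g(20/7) + g(26/7) + ...].
Sum ≈ 1.4603.

1.4603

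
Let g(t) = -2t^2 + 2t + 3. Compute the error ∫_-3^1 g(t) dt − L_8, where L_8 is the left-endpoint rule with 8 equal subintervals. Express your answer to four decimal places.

6.3333

Exact integral: ∫_-3^1 g(t) dt ≈ -14.666667.
L_8 = -21.
Error ≈ -14.666667 − (-21) ≈ 6.3333.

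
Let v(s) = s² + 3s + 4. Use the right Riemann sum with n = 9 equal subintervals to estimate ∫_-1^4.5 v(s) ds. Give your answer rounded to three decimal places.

92.849

Δs = (4.5 − (-1))/9 = 11/18.
Right endpoints: -7/18, 2/9, 5/6, 13/9, 37/18, 8/3, 59/18, 35/9, 4.5.
v(-7/18) = 967/324, v(2/9) = 382/81, v(5/6) = 259/36, v(13/9) = 844/81, v(37/18) = 4663/324, v(8/3) = 172/9, v(59/18) = 7963/324, v(35/9) = 2494/81, v(4.5) = 37.75.
Sum = Δs · [v(-7/18) + v(2/9) + v(5/6) + ...].
Sum ≈ 92.849.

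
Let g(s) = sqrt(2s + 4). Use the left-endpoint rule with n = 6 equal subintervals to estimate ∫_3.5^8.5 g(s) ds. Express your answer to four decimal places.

19.3848

Δs = (8.5 − 3.5)/6 = 5/6.
Left endpoints: 3.5, 13/3, 31/6, 6, 41/6, 23/3.
g(3.5) ≈ 3.3166, g(13/3) ≈ 3.5590, g(31/6) ≈ 3.7859, g(6) ≈ 4.0000, g(41/6) ≈ 4.2032, g(23/3) ≈ 4.3970.
Sum = Δs · [g(3.5) + g(13/3) + g(31/6) + ...].
Sum ≈ 19.3848.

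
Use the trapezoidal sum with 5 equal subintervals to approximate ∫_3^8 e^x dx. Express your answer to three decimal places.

3203.595

Δx = (8 − 3)/5 = 1.
f(3) ≈ 20.086, f(4) ≈ 54.598, f(5) ≈ 148.413, f(6) ≈ 403.429, f(7) ≈ 1096.633, f(8) ≈ 2980.958.
T_5 = (Δx/2)·[f(x_0) + 2f(x_1) + ... + 2f(x_{4}) + f(x_5)].
Sum ≈ 3203.595.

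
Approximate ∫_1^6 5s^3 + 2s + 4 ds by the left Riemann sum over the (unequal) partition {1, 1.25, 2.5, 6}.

Subinterval widths: 0.25, 1.25, 3.5.
Left endpoints: 1, 1.25, 2.5.
f(1) = 11, f(1.25) = 16.265625, f(2.5) = 87.125.
Sum = Σ Δs_i · f(s_i).
Sum = 328.01953125.

328.01953125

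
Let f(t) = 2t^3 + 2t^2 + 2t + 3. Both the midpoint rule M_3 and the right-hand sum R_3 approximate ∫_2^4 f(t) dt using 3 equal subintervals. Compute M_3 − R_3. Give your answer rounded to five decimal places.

M_3 ≈ 173.8518519.
R_3 ≈ 224.9629630.
M_3 − R_3 ≈ -51.11111.

-51.11111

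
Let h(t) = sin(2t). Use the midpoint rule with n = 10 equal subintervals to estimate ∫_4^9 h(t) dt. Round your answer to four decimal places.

-0.4202

Δt = (9 − 4)/10 = 0.5.
Midpoints: 4.25, 4.75, 5.25, 5.75, 6.25, 6.75, 7.25, 7.75, 8.25, 8.75.
h(4.25) ≈ 0.7985, h(4.75) ≈ -0.0752, h(5.25) ≈ -0.8797, h(5.75) ≈ -0.8755, h(6.25) ≈ -0.0663, h(6.75) ≈ 0.8038, h(7.25) ≈ 0.9349, h(7.75) ≈ 0.2065, h(8.25) ≈ -0.7118, h(8.75) ≈ -0.9756.
Sum = Δt · [h(4.25) + h(4.75) + h(5.25) + ...].
Sum ≈ -0.4202.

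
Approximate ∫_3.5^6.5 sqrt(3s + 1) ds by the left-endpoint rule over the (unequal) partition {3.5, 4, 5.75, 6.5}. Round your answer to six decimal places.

Subinterval widths: 0.5, 1.75, 0.75.
Left endpoints: 3.5, 4, 5.75.
f(3.5) ≈ 3.391165, f(4) ≈ 3.605551, f(5.75) ≈ 4.272002.
Sum = Σ Δs_i · f(s_i).
Sum ≈ 11.209299.

11.209299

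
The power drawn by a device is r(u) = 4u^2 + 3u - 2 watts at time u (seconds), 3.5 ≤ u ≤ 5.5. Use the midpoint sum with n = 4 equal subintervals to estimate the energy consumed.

187.5

Δu = (5.5 − 3.5)/4 = 0.5.
Midpoints: 3.75, 4.25, 4.75, 5.25.
r(3.75) = 65.5, r(4.25) = 83, r(4.75) = 102.5, r(5.25) = 124.
Sum = Δu · [r(3.75) + r(4.25) + r(4.75) + r(5.25)].
Sum = 187.5.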